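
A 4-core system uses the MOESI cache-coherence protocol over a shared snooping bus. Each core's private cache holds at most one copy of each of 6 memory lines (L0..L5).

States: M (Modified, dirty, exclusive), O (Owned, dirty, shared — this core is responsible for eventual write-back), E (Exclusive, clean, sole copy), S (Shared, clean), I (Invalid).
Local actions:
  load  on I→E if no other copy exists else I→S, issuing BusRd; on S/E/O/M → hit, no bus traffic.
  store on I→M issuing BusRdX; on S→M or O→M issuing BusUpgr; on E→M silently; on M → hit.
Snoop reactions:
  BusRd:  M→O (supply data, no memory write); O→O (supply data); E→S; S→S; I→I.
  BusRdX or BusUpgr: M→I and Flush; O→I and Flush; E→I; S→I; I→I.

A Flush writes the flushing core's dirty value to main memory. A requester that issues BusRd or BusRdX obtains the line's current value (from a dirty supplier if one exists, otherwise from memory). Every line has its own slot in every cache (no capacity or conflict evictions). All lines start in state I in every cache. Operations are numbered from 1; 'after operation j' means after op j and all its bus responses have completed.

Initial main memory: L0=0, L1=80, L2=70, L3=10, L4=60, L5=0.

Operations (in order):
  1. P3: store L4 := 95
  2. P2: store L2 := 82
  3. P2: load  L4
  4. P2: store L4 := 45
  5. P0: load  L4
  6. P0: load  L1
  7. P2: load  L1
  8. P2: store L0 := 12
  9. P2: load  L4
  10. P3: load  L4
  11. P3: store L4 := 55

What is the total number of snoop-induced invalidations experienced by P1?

1. P3: store L4 := 95  bus=[BusRdX]  L4: P0=I P1=I P2=I P3=M  mem[L4]=60
2. P2: store L2 := 82  bus=[BusRdX]  L2: P0=I P1=I P2=M P3=I  mem[L2]=70
3. P2: load  L4  bus=[BusRd]  L4: P0=I P1=I P2=S P3=O  mem[L4]=60
4. P2: store L4 := 45  bus=[BusUpgr,Flush]  L4: P0=I P1=I P2=M P3=I  mem[L4]=95
5. P0: load  L4  bus=[BusRd]  L4: P0=S P1=I P2=O P3=I  mem[L4]=95
6. P0: load  L1  bus=[BusRd]  L1: P0=E P1=I P2=I P3=I  mem[L1]=80
7. P2: load  L1  bus=[BusRd]  L1: P0=S P1=I P2=S P3=I  mem[L1]=80
8. P2: store L0 := 12  bus=[BusRdX]  L0: P0=I P1=I P2=M P3=I  mem[L0]=0
9. P2: load  L4  bus=[-]  L4: P0=S P1=I P2=O P3=I  mem[L4]=95
10. P3: load  L4  bus=[BusRd]  L4: P0=S P1=I P2=O P3=S  mem[L4]=95
11. P3: store L4 := 55  bus=[BusUpgr,Flush]  L4: P0=I P1=I P2=I P3=M  mem[L4]=45

invalidations = 0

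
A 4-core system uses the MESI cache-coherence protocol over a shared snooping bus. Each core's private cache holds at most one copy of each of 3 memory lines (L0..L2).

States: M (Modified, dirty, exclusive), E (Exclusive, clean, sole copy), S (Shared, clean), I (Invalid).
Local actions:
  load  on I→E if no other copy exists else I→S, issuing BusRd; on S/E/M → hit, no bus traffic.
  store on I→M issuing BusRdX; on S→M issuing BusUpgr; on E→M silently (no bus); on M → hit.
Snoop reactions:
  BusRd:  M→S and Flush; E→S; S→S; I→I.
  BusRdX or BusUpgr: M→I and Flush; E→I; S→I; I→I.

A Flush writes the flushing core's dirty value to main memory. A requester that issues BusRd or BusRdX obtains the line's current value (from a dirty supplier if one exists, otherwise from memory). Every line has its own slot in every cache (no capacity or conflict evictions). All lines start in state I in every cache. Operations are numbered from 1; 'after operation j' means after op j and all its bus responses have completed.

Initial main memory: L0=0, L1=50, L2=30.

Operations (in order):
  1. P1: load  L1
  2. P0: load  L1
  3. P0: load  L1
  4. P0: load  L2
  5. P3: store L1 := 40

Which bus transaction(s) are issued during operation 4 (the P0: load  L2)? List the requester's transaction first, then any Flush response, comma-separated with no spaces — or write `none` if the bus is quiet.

bus = BusRd

[1] P1: load  L1 | P0:I, P1:E(50), P2:I, P3:I | bus: BusRd
[2] P0: load  L1 | P0:S(50), P1:S(50), P2:I, P3:I | bus: BusRd
[3] P0: load  L1 | P0:S(50), P1:S(50), P2:I, P3:I | bus: none
[4] P0: load  L2 | P0:E(30), P1:I, P2:I, P3:I | bus: BusRd
[5] P3: store L1 := 40 | P0:I, P1:I, P2:I, P3:M(40) | bus: BusRdX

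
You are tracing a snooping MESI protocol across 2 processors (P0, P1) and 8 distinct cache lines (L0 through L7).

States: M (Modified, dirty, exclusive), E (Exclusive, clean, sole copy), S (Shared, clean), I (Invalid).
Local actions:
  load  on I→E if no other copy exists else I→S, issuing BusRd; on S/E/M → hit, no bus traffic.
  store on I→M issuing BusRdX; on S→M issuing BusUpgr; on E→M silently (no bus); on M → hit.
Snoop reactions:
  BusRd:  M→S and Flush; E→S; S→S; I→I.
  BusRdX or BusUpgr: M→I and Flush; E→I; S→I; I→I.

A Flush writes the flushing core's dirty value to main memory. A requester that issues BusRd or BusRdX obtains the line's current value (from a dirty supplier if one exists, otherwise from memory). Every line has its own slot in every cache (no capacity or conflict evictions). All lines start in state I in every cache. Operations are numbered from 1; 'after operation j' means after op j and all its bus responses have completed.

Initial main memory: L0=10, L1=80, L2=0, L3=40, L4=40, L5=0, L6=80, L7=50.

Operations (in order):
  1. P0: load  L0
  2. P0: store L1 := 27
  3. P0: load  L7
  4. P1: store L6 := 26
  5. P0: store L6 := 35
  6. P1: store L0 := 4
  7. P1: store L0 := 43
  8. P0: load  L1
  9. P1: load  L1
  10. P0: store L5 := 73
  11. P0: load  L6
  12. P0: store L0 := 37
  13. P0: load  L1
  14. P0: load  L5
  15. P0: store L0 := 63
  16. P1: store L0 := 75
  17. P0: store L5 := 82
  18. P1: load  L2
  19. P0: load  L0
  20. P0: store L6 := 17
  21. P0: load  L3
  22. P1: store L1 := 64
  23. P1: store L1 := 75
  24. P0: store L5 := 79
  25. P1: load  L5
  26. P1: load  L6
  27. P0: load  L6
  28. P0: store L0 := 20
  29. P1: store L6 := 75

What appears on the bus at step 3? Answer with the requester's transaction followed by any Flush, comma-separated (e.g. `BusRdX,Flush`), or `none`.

[1] P0: load  L0 | P0:E(10), P1:I | bus: BusRd
[2] P0: store L1 := 27 | P0:M(27), P1:I | bus: BusRdX
[3] P0: load  L7 | P0:E(50), P1:I | bus: BusRd
[4] P1: store L6 := 26 | P0:I, P1:M(26) | bus: BusRdX
[5] P0: store L6 := 35 | P0:M(35), P1:I | bus: BusRdX,Flush
[6] P1: store L0 := 4 | P0:I, P1:M(4) | bus: BusRdX
[7] P1: store L0 := 43 | P0:I, P1:M(43) | bus: none
[8] P0: load  L1 | P0:M(27), P1:I | bus: none
[9] P1: load  L1 | P0:S(27), P1:S(27) | bus: BusRd,Flush
[10] P0: store L5 := 73 | P0:M(73), P1:I | bus: BusRdX
[11] P0: load  L6 | P0:M(35), P1:I | bus: none
[12] P0: store L0 := 37 | P0:M(37), P1:I | bus: BusRdX,Flush
[13] P0: load  L1 | P0:S(27), P1:S(27) | bus: none
[14] P0: load  L5 | P0:M(73), P1:I | bus: none
[15] P0: store L0 := 63 | P0:M(63), P1:I | bus: none
[16] P1: store L0 := 75 | P0:I, P1:M(75) | bus: BusRdX,Flush
[17] P0: store L5 := 82 | P0:M(82), P1:I | bus: none
[18] P1: load  L2 | P0:I, P1:E(0) | bus: BusRd
[19] P0: load  L0 | P0:S(75), P1:S(75) | bus: BusRd,Flush
[20] P0: store L6 := 17 | P0:M(17), P1:I | bus: none
[21] P0: load  L3 | P0:E(40), P1:I | bus: BusRd
[22] P1: store L1 := 64 | P0:I, P1:M(64) | bus: BusUpgr
[23] P1: store L1 := 75 | P0:I, P1:M(75) | bus: none
[24] P0: store L5 := 79 | P0:M(79), P1:I | bus: none
[25] P1: load  L5 | P0:S(79), P1:S(79) | bus: BusRd,Flush
[26] P1: load  L6 | P0:S(17), P1:S(17) | bus: BusRd,Flush
[27] P0: load  L6 | P0:S(17), P1:S(17) | bus: none
[28] P0: store L0 := 20 | P0:M(20), P1:I | bus: BusUpgr
[29] P1: store L6 := 75 | P0:I, P1:M(75) | bus: BusUpgr

bus = BusRd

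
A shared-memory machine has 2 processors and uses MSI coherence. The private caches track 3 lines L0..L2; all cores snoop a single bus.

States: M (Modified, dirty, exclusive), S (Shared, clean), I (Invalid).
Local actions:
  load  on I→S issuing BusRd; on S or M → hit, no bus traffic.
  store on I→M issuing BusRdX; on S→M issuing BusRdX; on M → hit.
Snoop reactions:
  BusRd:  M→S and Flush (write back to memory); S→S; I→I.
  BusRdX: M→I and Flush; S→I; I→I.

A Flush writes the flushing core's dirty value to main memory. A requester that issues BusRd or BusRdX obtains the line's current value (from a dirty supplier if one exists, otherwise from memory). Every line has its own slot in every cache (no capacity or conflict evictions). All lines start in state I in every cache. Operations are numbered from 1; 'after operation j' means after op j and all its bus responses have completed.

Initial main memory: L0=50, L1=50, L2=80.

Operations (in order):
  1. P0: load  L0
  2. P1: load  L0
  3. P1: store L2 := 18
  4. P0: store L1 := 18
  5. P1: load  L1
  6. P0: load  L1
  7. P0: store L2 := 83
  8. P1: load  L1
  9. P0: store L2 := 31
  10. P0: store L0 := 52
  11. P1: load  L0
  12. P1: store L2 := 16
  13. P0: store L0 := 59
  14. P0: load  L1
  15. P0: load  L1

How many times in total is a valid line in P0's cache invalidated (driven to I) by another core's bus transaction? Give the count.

step 1: P0: load  L0  ⟶  SI  (L0)  txn=BusRd  M[L0]=50
step 2: P1: load  L0  ⟶  SS  (L0)  txn=BusRd  M[L0]=50
step 3: P1: store L2 := 18  ⟶  IM  (L2)  txn=BusRdX  M[L2]=80
step 4: P0: store L1 := 18  ⟶  MI  (L1)  txn=BusRdX  M[L1]=50
step 5: P1: load  L1  ⟶  SS  (L1)  txn=BusRd+Flush  M[L1]=18
step 6: P0: load  L1  ⟶  SS  (L1)  txn=∅  M[L1]=18
step 7: P0: store L2 := 83  ⟶  MI  (L2)  txn=BusRdX+Flush  M[L2]=18
step 8: P1: load  L1  ⟶  SS  (L1)  txn=∅  M[L1]=18
step 9: P0: store L2 := 31  ⟶  MI  (L2)  txn=∅  M[L2]=18
step 10: P0: store L0 := 52  ⟶  MI  (L0)  txn=BusRdX  M[L0]=50
step 11: P1: load  L0  ⟶  SS  (L0)  txn=BusRd+Flush  M[L0]=52
step 12: P1: store L2 := 16  ⟶  IM  (L2)  txn=BusRdX+Flush  M[L2]=31
step 13: P0: store L0 := 59  ⟶  MI  (L0)  txn=BusRdX  M[L0]=52
step 14: P0: load  L1  ⟶  SS  (L1)  txn=∅  M[L1]=18
step 15: P0: load  L1  ⟶  SS  (L1)  txn=∅  M[L1]=18

invalidations = 1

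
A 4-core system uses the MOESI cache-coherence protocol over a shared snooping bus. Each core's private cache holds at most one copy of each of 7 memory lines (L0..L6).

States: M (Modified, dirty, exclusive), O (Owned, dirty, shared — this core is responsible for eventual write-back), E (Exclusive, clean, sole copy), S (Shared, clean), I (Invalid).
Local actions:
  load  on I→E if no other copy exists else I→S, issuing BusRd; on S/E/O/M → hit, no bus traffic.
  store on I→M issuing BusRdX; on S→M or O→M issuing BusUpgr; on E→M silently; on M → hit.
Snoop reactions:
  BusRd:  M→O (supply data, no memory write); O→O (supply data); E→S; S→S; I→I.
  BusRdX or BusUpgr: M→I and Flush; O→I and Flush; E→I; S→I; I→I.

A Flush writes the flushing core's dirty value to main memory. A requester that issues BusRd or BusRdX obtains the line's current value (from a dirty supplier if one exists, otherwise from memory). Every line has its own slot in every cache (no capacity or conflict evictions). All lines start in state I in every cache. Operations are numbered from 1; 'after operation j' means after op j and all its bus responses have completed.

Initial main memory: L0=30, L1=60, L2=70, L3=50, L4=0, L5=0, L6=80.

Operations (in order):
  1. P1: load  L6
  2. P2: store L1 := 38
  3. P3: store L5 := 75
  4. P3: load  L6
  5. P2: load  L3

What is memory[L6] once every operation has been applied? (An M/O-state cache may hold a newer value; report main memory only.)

memory[L6] = 80

  op1 P1: load  L6 → I/E/I/I on L6; bus BusRd; mem=80
  op2 P2: store L1 := 38 → I/I/M/I on L1; bus BusRdX; mem=60
  op3 P3: store L5 := 75 → I/I/I/M on L5; bus BusRdX; mem=0
  op4 P3: load  L6 → I/S/I/S on L6; bus BusRd; mem=80
  op5 P2: load  L3 → I/I/E/I on L3; bus BusRd; mem=50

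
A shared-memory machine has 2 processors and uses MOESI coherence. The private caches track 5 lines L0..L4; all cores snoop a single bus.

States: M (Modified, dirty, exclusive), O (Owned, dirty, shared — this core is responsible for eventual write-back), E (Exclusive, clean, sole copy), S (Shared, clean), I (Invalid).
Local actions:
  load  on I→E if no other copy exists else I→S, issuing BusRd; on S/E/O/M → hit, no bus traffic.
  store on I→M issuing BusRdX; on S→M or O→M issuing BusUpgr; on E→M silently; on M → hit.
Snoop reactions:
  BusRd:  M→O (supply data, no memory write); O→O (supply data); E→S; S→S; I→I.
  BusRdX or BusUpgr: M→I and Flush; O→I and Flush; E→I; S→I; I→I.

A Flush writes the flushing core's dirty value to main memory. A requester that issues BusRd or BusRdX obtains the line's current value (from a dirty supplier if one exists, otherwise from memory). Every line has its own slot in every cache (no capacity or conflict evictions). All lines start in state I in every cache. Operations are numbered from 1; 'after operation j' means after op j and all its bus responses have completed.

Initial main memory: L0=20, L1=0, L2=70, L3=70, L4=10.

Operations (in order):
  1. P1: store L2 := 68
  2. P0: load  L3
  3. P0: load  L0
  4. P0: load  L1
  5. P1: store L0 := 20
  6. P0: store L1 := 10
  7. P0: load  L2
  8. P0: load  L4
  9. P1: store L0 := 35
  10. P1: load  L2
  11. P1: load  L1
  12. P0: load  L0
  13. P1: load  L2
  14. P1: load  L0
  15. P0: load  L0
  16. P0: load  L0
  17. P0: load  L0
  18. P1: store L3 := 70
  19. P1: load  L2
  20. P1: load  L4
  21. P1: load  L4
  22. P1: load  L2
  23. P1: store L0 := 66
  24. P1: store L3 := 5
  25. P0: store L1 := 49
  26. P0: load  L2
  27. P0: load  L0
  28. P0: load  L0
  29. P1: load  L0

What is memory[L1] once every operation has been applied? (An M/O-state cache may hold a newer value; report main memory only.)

memory[L1] = 0

  op1 P1: store L2 := 68 → I/M on L2; bus BusRdX; mem=70
  op2 P0: load  L3 → E/I on L3; bus BusRd; mem=70
  op3 P0: load  L0 → E/I on L0; bus BusRd; mem=20
  op4 P0: load  L1 → E/I on L1; bus BusRd; mem=0
  op5 P1: store L0 := 20 → I/M on L0; bus BusRdX; mem=20
  op6 P0: store L1 := 10 → M/I on L1; bus (none); mem=0
  op7 P0: load  L2 → S/O on L2; bus BusRd; mem=70
  op8 P0: load  L4 → E/I on L4; bus BusRd; mem=10
  op9 P1: store L0 := 35 → I/M on L0; bus (none); mem=20
  op10 P1: load  L2 → S/O on L2; bus (none); mem=70
  op11 P1: load  L1 → O/S on L1; bus BusRd; mem=0
  op12 P0: load  L0 → S/O on L0; bus BusRd; mem=20
  op13 P1: load  L2 → S/O on L2; bus (none); mem=70
  op14 P1: load  L0 → S/O on L0; bus (none); mem=20
  op15 P0: load  L0 → S/O on L0; bus (none); mem=20
  op16 P0: load  L0 → S/O on L0; bus (none); mem=20
  op17 P0: load  L0 → S/O on L0; bus (none); mem=20
  op18 P1: store L3 := 70 → I/M on L3; bus BusRdX; mem=70
  op19 P1: load  L2 → S/O on L2; bus (none); mem=70
  op20 P1: load  L4 → S/S on L4; bus BusRd; mem=10
  op21 P1: load  L4 → S/S on L4; bus (none); mem=10
  op22 P1: load  L2 → S/O on L2; bus (none); mem=70
  op23 P1: store L0 := 66 → I/M on L0; bus BusUpgr; mem=20
  op24 P1: store L3 := 5 → I/M on L3; bus (none); mem=70
  op25 P0: store L1 := 49 → M/I on L1; bus BusUpgr; mem=0
  op26 P0: load  L2 → S/O on L2; bus (none); mem=70
  op27 P0: load  L0 → S/O on L0; bus BusRd; mem=20
  op28 P0: load  L0 → S/O on L0; bus (none); mem=20
  op29 P1: load  L0 → S/O on L0; bus (none); mem=20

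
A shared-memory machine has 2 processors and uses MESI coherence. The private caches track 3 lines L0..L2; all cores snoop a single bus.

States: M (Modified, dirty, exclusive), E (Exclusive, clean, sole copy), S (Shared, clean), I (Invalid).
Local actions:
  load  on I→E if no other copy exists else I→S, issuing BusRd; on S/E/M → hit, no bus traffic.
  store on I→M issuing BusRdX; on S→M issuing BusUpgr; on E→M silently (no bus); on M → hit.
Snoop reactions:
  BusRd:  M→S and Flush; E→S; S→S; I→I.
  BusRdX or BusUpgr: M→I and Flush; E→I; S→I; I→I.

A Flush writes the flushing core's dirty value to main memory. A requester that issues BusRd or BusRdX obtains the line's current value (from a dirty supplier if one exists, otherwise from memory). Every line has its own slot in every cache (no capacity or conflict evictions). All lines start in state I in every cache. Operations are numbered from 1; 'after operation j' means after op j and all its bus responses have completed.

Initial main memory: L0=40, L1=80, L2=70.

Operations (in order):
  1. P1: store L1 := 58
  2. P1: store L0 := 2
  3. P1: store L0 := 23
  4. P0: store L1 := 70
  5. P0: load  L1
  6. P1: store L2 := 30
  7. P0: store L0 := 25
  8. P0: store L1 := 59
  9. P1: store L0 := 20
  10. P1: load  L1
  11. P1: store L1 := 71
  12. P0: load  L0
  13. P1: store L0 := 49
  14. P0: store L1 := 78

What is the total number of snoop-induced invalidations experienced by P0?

invalidations = 3

[1] P1: store L1 := 58 | P0:I, P1:M(58) | bus: BusRdX
[2] P1: store L0 := 2 | P0:I, P1:M(2) | bus: BusRdX
[3] P1: store L0 := 23 | P0:I, P1:M(23) | bus: none
[4] P0: store L1 := 70 | P0:M(70), P1:I | bus: BusRdX,Flush
[5] P0: load  L1 | P0:M(70), P1:I | bus: none
[6] P1: store L2 := 30 | P0:I, P1:M(30) | bus: BusRdX
[7] P0: store L0 := 25 | P0:M(25), P1:I | bus: BusRdX,Flush
[8] P0: store L1 := 59 | P0:M(59), P1:I | bus: none
[9] P1: store L0 := 20 | P0:I, P1:M(20) | bus: BusRdX,Flush
[10] P1: load  L1 | P0:S(59), P1:S(59) | bus: BusRd,Flush
[11] P1: store L1 := 71 | P0:I, P1:M(71) | bus: BusUpgr
[12] P0: load  L0 | P0:S(20), P1:S(20) | bus: BusRd,Flush
[13] P1: store L0 := 49 | P0:I, P1:M(49) | bus: BusUpgr
[14] P0: store L1 := 78 | P0:M(78), P1:I | bus: BusRdX,Flush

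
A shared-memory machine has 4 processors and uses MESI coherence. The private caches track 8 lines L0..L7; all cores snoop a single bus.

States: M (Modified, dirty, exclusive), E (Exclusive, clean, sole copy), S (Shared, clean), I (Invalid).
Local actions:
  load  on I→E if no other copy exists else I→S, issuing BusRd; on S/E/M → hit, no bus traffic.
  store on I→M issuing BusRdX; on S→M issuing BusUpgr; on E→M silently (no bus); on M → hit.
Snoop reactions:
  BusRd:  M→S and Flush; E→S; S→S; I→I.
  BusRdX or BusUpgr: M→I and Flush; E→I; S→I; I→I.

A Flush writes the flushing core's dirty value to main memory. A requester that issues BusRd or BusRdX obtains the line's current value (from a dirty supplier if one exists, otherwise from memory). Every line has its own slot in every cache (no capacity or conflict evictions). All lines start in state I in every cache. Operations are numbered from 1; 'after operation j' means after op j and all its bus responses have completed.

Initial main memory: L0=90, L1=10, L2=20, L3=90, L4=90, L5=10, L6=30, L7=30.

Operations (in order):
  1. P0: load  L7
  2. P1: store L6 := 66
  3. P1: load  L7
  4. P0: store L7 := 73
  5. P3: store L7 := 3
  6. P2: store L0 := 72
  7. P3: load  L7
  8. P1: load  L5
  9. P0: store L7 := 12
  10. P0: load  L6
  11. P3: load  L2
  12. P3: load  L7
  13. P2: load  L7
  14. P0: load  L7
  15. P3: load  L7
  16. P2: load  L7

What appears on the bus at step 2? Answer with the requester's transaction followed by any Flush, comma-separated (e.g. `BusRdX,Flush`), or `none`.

bus = BusRdX

  op1 P0: load  L7 → E/I/I/I on L7; bus BusRd; mem=30
  op2 P1: store L6 := 66 → I/M/I/I on L6; bus BusRdX; mem=30
  op3 P1: load  L7 → S/S/I/I on L7; bus BusRd; mem=30
  op4 P0: store L7 := 73 → M/I/I/I on L7; bus BusUpgr; mem=30
  op5 P3: store L7 := 3 → I/I/I/M on L7; bus BusRdX Flush; mem=73
  op6 P2: store L0 := 72 → I/I/M/I on L0; bus BusRdX; mem=90
  op7 P3: load  L7 → I/I/I/M on L7; bus (none); mem=73
  op8 P1: load  L5 → I/E/I/I on L5; bus BusRd; mem=10
  op9 P0: store L7 := 12 → M/I/I/I on L7; bus BusRdX Flush; mem=3
  op10 P0: load  L6 → S/S/I/I on L6; bus BusRd Flush; mem=66
  op11 P3: load  L2 → I/I/I/E on L2; bus BusRd; mem=20
  op12 P3: load  L7 → S/I/I/S on L7; bus BusRd Flush; mem=12
  op13 P2: load  L7 → S/I/S/S on L7; bus BusRd; mem=12
  op14 P0: load  L7 → S/I/S/S on L7; bus (none); mem=12
  op15 P3: load  L7 → S/I/S/S on L7; bus (none); mem=12
  op16 P2: load  L7 → S/I/S/S on L7; bus (none); mem=12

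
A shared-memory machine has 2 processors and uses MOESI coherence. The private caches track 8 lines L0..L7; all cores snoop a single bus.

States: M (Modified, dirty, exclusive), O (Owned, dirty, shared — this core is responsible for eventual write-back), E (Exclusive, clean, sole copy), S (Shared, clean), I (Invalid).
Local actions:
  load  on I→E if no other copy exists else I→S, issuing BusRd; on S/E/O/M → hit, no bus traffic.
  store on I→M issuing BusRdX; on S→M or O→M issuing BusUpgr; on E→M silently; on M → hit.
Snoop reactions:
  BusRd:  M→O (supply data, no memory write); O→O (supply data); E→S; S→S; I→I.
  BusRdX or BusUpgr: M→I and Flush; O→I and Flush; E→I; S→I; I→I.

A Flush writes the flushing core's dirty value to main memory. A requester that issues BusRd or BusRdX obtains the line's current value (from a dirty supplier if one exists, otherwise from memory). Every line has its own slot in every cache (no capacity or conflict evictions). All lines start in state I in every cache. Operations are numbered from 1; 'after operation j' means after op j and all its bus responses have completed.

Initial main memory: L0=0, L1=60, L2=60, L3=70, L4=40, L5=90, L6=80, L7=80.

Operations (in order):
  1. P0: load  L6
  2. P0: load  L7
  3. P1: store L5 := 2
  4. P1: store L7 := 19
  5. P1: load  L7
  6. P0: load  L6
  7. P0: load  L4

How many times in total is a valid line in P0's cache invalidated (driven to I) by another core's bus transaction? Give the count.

invalidations = 1

[1] P0: load  L6 | P0:E(80), P1:I | bus: BusRd
[2] P0: load  L7 | P0:E(80), P1:I | bus: BusRd
[3] P1: store L5 := 2 | P0:I, P1:M(2) | bus: BusRdX
[4] P1: store L7 := 19 | P0:I, P1:M(19) | bus: BusRdX
[5] P1: load  L7 | P0:I, P1:M(19) | bus: none
[6] P0: load  L6 | P0:E(80), P1:I | bus: none
[7] P0: load  L4 | P0:E(40), P1:I | bus: BusRd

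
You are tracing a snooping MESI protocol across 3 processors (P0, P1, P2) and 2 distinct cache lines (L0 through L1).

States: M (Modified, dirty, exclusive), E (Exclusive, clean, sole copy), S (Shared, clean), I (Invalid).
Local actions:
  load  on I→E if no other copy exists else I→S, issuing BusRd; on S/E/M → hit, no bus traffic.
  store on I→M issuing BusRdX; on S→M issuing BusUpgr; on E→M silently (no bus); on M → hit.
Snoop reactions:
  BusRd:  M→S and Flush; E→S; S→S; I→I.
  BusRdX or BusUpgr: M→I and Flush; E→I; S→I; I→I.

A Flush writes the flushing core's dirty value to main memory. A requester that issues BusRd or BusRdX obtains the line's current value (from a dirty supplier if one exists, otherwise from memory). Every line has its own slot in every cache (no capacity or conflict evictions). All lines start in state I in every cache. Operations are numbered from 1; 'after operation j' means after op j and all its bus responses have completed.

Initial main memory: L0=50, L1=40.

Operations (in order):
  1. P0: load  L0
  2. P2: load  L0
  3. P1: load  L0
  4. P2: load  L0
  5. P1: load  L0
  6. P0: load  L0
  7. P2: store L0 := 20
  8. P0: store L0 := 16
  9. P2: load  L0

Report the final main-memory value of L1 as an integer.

memory[L1] = 40

[1] P0: load  L0 | P0:E(50), P1:I, P2:I | bus: BusRd
[2] P2: load  L0 | P0:S(50), P1:I, P2:S(50) | bus: BusRd
[3] P1: load  L0 | P0:S(50), P1:S(50), P2:S(50) | bus: BusRd
[4] P2: load  L0 | P0:S(50), P1:S(50), P2:S(50) | bus: none
[5] P1: load  L0 | P0:S(50), P1:S(50), P2:S(50) | bus: none
[6] P0: load  L0 | P0:S(50), P1:S(50), P2:S(50) | bus: none
[7] P2: store L0 := 20 | P0:I, P1:I, P2:M(20) | bus: BusUpgr
[8] P0: store L0 := 16 | P0:M(16), P1:I, P2:I | bus: BusRdX,Flush
[9] P2: load  L0 | P0:S(16), P1:I, P2:S(16) | bus: BusRd,Flush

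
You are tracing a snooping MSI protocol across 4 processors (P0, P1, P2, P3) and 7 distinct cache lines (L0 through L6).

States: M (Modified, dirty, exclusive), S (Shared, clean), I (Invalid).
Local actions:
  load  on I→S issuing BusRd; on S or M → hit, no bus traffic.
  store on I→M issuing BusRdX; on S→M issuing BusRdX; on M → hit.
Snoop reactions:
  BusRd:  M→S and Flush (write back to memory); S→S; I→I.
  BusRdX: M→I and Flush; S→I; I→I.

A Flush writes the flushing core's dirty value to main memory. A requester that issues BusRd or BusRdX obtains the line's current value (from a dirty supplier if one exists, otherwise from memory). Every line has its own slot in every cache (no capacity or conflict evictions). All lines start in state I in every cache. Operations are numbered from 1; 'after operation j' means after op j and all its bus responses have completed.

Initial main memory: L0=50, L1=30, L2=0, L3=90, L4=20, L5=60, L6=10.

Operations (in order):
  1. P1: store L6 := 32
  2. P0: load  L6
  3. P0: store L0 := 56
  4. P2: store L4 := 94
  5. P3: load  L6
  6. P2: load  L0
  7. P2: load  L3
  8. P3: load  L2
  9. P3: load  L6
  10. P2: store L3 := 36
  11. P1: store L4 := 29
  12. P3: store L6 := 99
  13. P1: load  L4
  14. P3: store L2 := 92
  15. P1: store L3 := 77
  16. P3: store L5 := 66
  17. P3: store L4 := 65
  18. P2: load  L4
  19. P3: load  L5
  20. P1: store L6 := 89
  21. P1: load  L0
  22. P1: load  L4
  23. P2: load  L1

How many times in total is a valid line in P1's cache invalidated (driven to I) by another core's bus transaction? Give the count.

invalidations = 2

1. P1: store L6 := 32  bus=[BusRdX]  L6: P0=I P1=M P2=I P3=I  mem[L6]=10
2. P0: load  L6  bus=[BusRd,Flush]  L6: P0=S P1=S P2=I P3=I  mem[L6]=32
3. P0: store L0 := 56  bus=[BusRdX]  L0: P0=M P1=I P2=I P3=I  mem[L0]=50
4. P2: store L4 := 94  bus=[BusRdX]  L4: P0=I P1=I P2=M P3=I  mem[L4]=20
5. P3: load  L6  bus=[BusRd]  L6: P0=S P1=S P2=I P3=S  mem[L6]=32
6. P2: load  L0  bus=[BusRd,Flush]  L0: P0=S P1=I P2=S P3=I  mem[L0]=56
7. P2: load  L3  bus=[BusRd]  L3: P0=I P1=I P2=S P3=I  mem[L3]=90
8. P3: load  L2  bus=[BusRd]  L2: P0=I P1=I P2=I P3=S  mem[L2]=0
9. P3: load  L6  bus=[-]  L6: P0=S P1=S P2=I P3=S  mem[L6]=32
10. P2: store L3 := 36  bus=[BusRdX]  L3: P0=I P1=I P2=M P3=I  mem[L3]=90
11. P1: store L4 := 29  bus=[BusRdX,Flush]  L4: P0=I P1=M P2=I P3=I  mem[L4]=94
12. P3: store L6 := 99  bus=[BusRdX]  L6: P0=I P1=I P2=I P3=M  mem[L6]=32
13. P1: load  L4  bus=[-]  L4: P0=I P1=M P2=I P3=I  mem[L4]=94
14. P3: store L2 := 92  bus=[BusRdX]  L2: P0=I P1=I P2=I P3=M  mem[L2]=0
15. P1: store L3 := 77  bus=[BusRdX,Flush]  L3: P0=I P1=M P2=I P3=I  mem[L3]=36
16. P3: store L5 := 66  bus=[BusRdX]  L5: P0=I P1=I P2=I P3=M  mem[L5]=60
17. P3: store L4 := 65  bus=[BusRdX,Flush]  L4: P0=I P1=I P2=I P3=M  mem[L4]=29
18. P2: load  L4  bus=[BusRd,Flush]  L4: P0=I P1=I P2=S P3=S  mem[L4]=65
19. P3: load  L5  bus=[-]  L5: P0=I P1=I P2=I P3=M  mem[L5]=60
20. P1: store L6 := 89  bus=[BusRdX,Flush]  L6: P0=I P1=M P2=I P3=I  mem[L6]=99
21. P1: load  L0  bus=[BusRd]  L0: P0=S P1=S P2=S P3=I  mem[L0]=56
22. P1: load  L4  bus=[BusRd]  L4: P0=I P1=S P2=S P3=S  mem[L4]=65
23. P2: load  L1  bus=[BusRd]  L1: P0=I P1=I P2=S P3=I  mem[L1]=30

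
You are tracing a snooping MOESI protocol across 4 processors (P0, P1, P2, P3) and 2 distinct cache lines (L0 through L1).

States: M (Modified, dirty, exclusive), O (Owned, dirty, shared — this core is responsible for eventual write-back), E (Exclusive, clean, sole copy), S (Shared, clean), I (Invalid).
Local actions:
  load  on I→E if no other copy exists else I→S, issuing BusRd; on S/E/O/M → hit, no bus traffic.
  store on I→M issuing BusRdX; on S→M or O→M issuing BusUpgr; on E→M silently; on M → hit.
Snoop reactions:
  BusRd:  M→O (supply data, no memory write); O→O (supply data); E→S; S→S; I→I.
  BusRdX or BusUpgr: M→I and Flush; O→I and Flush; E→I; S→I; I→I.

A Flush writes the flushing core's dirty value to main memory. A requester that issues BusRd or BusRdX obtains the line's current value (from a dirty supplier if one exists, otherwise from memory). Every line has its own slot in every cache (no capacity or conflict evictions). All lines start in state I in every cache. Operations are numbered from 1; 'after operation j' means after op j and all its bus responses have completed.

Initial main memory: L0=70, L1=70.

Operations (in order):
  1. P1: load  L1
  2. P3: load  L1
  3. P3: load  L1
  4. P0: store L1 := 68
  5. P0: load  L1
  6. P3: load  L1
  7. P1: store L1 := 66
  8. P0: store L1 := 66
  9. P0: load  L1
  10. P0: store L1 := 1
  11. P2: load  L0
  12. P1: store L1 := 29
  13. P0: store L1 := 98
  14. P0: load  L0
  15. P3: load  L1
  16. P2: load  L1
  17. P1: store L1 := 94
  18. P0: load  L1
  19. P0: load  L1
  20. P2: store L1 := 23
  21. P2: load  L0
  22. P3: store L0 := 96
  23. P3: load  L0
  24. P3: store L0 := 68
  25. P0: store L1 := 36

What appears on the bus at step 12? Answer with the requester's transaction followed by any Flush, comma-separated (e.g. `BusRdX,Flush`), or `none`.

bus = BusRdX,Flush

[1] P1: load  L1 | P0:I, P1:E(70), P2:I, P3:I | bus: BusRd
[2] P3: load  L1 | P0:I, P1:S(70), P2:I, P3:S(70) | bus: BusRd
[3] P3: load  L1 | P0:I, P1:S(70), P2:I, P3:S(70) | bus: none
[4] P0: store L1 := 68 | P0:M(68), P1:I, P2:I, P3:I | bus: BusRdX
[5] P0: load  L1 | P0:M(68), P1:I, P2:I, P3:I | bus: none
[6] P3: load  L1 | P0:O(68), P1:I, P2:I, P3:S(68) | bus: BusRd
[7] P1: store L1 := 66 | P0:I, P1:M(66), P2:I, P3:I | bus: BusRdX,Flush
[8] P0: store L1 := 66 | P0:M(66), P1:I, P2:I, P3:I | bus: BusRdX,Flush
[9] P0: load  L1 | P0:M(66), P1:I, P2:I, P3:I | bus: none
[10] P0: store L1 := 1 | P0:M(1), P1:I, P2:I, P3:I | bus: none
[11] P2: load  L0 | P0:I, P1:I, P2:E(70), P3:I | bus: BusRd
[12] P1: store L1 := 29 | P0:I, P1:M(29), P2:I, P3:I | bus: BusRdX,Flush
[13] P0: store L1 := 98 | P0:M(98), P1:I, P2:I, P3:I | bus: BusRdX,Flush
[14] P0: load  L0 | P0:S(70), P1:I, P2:S(70), P3:I | bus: BusRd
[15] P3: load  L1 | P0:O(98), P1:I, P2:I, P3:S(98) | bus: BusRd
[16] P2: load  L1 | P0:O(98), P1:I, P2:S(98), P3:S(98) | bus: BusRd
[17] P1: store L1 := 94 | P0:I, P1:M(94), P2:I, P3:I | bus: BusRdX,Flush
[18] P0: load  L1 | P0:S(94), P1:O(94), P2:I, P3:I | bus: BusRd
[19] P0: load  L1 | P0:S(94), P1:O(94), P2:I, P3:I | bus: none
[20] P2: store L1 := 23 | P0:I, P1:I, P2:M(23), P3:I | bus: BusRdX,Flush
[21] P2: load  L0 | P0:S(70), P1:I, P2:S(70), P3:I | bus: none
[22] P3: store L0 := 96 | P0:I, P1:I, P2:I, P3:M(96) | bus: BusRdX
[23] P3: load  L0 | P0:I, P1:I, P2:I, P3:M(96) | bus: none
[24] P3: store L0 := 68 | P0:I, P1:I, P2:I, P3:M(68) | bus: none
[25] P0: store L1 := 36 | P0:M(36), P1:I, P2:I, P3:I | bus: BusRdX,Flush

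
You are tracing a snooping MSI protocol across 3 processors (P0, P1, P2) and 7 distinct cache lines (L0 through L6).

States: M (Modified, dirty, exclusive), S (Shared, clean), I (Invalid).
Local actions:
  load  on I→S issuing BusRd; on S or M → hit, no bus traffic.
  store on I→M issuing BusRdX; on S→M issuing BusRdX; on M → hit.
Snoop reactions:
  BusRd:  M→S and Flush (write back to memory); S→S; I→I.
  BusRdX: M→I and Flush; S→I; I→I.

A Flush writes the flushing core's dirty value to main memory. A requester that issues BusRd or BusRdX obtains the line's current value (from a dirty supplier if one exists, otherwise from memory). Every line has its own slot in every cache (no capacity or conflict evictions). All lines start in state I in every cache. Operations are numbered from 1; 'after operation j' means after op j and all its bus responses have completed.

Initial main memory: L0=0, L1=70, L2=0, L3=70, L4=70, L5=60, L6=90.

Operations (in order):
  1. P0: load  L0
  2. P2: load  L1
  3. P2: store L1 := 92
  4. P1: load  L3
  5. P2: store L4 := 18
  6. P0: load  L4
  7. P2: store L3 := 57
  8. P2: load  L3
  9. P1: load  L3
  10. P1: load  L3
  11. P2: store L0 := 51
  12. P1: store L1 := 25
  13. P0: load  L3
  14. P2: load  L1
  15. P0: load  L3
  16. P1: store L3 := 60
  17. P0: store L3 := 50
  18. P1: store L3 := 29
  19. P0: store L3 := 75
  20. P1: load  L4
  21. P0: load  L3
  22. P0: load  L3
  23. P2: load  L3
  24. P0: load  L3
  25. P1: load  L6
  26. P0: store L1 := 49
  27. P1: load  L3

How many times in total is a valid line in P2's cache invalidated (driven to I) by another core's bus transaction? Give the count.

[1] P0: load  L0 | P0:S(0), P1:I, P2:I | bus: BusRd
[2] P2: load  L1 | P0:I, P1:I, P2:S(70) | bus: BusRd
[3] P2: store L1 := 92 | P0:I, P1:I, P2:M(92) | bus: BusRdX
[4] P1: load  L3 | P0:I, P1:S(70), P2:I | bus: BusRd
[5] P2: store L4 := 18 | P0:I, P1:I, P2:M(18) | bus: BusRdX
[6] P0: load  L4 | P0:S(18), P1:I, P2:S(18) | bus: BusRd,Flush
[7] P2: store L3 := 57 | P0:I, P1:I, P2:M(57) | bus: BusRdX
[8] P2: load  L3 | P0:I, P1:I, P2:M(57) | bus: none
[9] P1: load  L3 | P0:I, P1:S(57), P2:S(57) | bus: BusRd,Flush
[10] P1: load  L3 | P0:I, P1:S(57), P2:S(57) | bus: none
[11] P2: store L0 := 51 | P0:I, P1:I, P2:M(51) | bus: BusRdX
[12] P1: store L1 := 25 | P0:I, P1:M(25), P2:I | bus: BusRdX,Flush
[13] P0: load  L3 | P0:S(57), P1:S(57), P2:S(57) | bus: BusRd
[14] P2: load  L1 | P0:I, P1:S(25), P2:S(25) | bus: BusRd,Flush
[15] P0: load  L3 | P0:S(57), P1:S(57), P2:S(57) | bus: none
[16] P1: store L3 := 60 | P0:I, P1:M(60), P2:I | bus: BusRdX
[17] P0: store L3 := 50 | P0:M(50), P1:I, P2:I | bus: BusRdX,Flush
[18] P1: store L3 := 29 | P0:I, P1:M(29), P2:I | bus: BusRdX,Flush
[19] P0: store L3 := 75 | P0:M(75), P1:I, P2:I | bus: BusRdX,Flush
[20] P1: load  L4 | P0:S(18), P1:S(18), P2:S(18) | bus: BusRd
[21] P0: load  L3 | P0:M(75), P1:I, P2:I | bus: none
[22] P0: load  L3 | P0:M(75), P1:I, P2:I | bus: none
[23] P2: load  L3 | P0:S(75), P1:I, P2:S(75) | bus: BusRd,Flush
[24] P0: load  L3 | P0:S(75), P1:I, P2:S(75) | bus: none
[25] P1: load  L6 | P0:I, P1:S(90), P2:I | bus: BusRd
[26] P0: store L1 := 49 | P0:M(49), P1:I, P2:I | bus: BusRdX
[27] P1: load  L3 | P0:S(75), P1:S(75), P2:S(75) | bus: BusRd

invalidations = 3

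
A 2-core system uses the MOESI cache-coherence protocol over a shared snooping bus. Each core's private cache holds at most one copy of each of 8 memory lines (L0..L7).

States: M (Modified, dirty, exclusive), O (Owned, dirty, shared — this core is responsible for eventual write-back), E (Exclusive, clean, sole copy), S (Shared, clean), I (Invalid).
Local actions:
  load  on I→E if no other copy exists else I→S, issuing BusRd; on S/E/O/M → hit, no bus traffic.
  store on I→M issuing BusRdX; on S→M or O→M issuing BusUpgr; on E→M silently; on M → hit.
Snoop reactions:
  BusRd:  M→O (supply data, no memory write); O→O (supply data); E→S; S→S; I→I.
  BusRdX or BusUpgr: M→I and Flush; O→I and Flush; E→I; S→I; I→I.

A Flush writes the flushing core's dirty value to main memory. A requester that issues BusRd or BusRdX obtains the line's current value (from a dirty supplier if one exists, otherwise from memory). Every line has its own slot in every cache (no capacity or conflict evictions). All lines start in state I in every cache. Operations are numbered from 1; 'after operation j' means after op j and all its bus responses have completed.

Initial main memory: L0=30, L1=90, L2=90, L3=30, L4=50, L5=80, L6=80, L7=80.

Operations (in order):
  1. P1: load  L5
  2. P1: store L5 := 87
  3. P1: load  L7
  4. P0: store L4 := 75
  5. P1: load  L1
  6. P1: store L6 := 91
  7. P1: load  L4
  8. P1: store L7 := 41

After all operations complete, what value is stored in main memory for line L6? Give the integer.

step 1: P1: load  L5  ⟶  IE  (L5)  txn=BusRd  M[L5]=80
step 2: P1: store L5 := 87  ⟶  IM  (L5)  txn=∅  M[L5]=80
step 3: P1: load  L7  ⟶  IE  (L7)  txn=BusRd  M[L7]=80
step 4: P0: store L4 := 75  ⟶  MI  (L4)  txn=BusRdX  M[L4]=50
step 5: P1: load  L1  ⟶  IE  (L1)  txn=BusRd  M[L1]=90
step 6: P1: store L6 := 91  ⟶  IM  (L6)  txn=BusRdX  M[L6]=80
step 7: P1: load  L4  ⟶  OS  (L4)  txn=BusRd  M[L4]=50
step 8: P1: store L7 := 41  ⟶  IM  (L7)  txn=∅  M[L7]=80

memory[L6] = 80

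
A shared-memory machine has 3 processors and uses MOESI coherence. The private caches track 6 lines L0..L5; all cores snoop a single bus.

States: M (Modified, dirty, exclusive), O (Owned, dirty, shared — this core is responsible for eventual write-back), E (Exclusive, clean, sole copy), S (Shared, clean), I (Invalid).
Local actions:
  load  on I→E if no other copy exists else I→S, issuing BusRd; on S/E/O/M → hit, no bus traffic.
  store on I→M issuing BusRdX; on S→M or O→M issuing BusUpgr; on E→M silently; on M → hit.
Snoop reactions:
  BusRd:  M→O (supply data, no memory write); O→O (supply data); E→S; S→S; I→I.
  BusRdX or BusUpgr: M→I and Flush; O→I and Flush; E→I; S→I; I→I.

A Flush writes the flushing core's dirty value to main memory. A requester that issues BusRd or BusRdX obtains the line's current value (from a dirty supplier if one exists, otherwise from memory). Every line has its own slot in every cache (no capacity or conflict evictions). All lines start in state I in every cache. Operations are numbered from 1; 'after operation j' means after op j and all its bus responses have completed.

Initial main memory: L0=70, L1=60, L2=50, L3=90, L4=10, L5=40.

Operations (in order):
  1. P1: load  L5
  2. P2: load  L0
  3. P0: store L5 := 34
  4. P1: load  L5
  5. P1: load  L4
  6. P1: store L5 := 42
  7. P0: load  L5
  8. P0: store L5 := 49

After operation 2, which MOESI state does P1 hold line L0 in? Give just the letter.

state = I

  op1 P1: load  L5 → I/E/I on L5; bus BusRd; mem=40
  op2 P2: load  L0 → I/I/E on L0; bus BusRd; mem=70
  op3 P0: store L5 := 34 → M/I/I on L5; bus BusRdX; mem=40
  op4 P1: load  L5 → O/S/I on L5; bus BusRd; mem=40
  op5 P1: load  L4 → I/E/I on L4; bus BusRd; mem=10
  op6 P1: store L5 := 42 → I/M/I on L5; bus BusUpgr Flush; mem=34
  op7 P0: load  L5 → S/O/I on L5; bus BusRd; mem=34
  op8 P0: store L5 := 49 → M/I/I on L5; bus BusUpgr Flush; mem=42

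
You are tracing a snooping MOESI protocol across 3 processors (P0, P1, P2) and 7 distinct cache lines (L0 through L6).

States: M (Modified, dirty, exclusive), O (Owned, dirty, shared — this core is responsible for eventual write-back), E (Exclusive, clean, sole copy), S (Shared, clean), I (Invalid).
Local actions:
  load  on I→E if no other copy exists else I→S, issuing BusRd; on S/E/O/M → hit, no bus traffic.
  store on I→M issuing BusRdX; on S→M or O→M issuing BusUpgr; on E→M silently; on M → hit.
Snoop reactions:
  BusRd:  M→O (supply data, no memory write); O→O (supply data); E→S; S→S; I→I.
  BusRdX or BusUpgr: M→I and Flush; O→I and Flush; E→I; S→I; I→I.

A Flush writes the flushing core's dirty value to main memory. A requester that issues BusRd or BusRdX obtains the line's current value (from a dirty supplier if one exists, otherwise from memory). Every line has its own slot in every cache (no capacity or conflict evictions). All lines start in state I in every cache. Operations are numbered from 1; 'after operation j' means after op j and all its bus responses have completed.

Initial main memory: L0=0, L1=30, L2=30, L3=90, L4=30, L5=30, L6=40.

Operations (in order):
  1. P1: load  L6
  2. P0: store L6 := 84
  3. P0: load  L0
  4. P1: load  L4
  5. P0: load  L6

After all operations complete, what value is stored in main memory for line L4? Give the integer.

step 1: P1: load  L6  ⟶  IEI  (L6)  txn=BusRd  M[L6]=40
step 2: P0: store L6 := 84  ⟶  MII  (L6)  txn=BusRdX  M[L6]=40
step 3: P0: load  L0  ⟶  EII  (L0)  txn=BusRd  M[L0]=0
step 4: P1: load  L4  ⟶  IEI  (L4)  txn=BusRd  M[L4]=30
step 5: P0: load  L6  ⟶  MII  (L6)  txn=∅  M[L6]=40

memory[L4] = 30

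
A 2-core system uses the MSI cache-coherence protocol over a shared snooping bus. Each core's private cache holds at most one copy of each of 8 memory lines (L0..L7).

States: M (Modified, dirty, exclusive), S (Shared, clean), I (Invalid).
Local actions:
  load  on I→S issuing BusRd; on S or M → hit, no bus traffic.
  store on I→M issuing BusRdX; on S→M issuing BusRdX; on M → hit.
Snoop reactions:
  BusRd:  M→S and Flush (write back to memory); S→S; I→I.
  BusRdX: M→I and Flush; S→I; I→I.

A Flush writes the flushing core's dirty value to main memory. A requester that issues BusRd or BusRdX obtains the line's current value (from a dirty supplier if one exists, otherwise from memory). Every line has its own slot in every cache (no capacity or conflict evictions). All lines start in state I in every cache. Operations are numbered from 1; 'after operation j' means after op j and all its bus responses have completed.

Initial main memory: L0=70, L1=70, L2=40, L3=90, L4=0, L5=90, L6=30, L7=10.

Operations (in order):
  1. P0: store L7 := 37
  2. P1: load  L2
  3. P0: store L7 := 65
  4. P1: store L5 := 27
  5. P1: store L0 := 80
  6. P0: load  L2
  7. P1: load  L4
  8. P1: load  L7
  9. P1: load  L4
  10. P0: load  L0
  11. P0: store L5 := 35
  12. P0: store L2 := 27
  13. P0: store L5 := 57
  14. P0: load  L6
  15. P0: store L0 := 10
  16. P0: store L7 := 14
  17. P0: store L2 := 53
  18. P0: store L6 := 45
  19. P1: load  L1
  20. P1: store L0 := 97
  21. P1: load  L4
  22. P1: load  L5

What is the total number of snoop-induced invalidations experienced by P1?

invalidations = 4

[1] P0: store L7 := 37 | P0:M(37), P1:I | bus: BusRdX
[2] P1: load  L2 | P0:I, P1:S(40) | bus: BusRd
[3] P0: store L7 := 65 | P0:M(65), P1:I | bus: none
[4] P1: store L5 := 27 | P0:I, P1:M(27) | bus: BusRdX
[5] P1: store L0 := 80 | P0:I, P1:M(80) | bus: BusRdX
[6] P0: load  L2 | P0:S(40), P1:S(40) | bus: BusRd
[7] P1: load  L4 | P0:I, P1:S(0) | bus: BusRd
[8] P1: load  L7 | P0:S(65), P1:S(65) | bus: BusRd,Flush
[9] P1: load  L4 | P0:I, P1:S(0) | bus: none
[10] P0: load  L0 | P0:S(80), P1:S(80) | bus: BusRd,Flush
[11] P0: store L5 := 35 | P0:M(35), P1:I | bus: BusRdX,Flush
[12] P0: store L2 := 27 | P0:M(27), P1:I | bus: BusRdX
[13] P0: store L5 := 57 | P0:M(57), P1:I | bus: none
[14] P0: load  L6 | P0:S(30), P1:I | bus: BusRd
[15] P0: store L0 := 10 | P0:M(10), P1:I | bus: BusRdX
[16] P0: store L7 := 14 | P0:M(14), P1:I | bus: BusRdX
[17] P0: store L2 := 53 | P0:M(53), P1:I | bus: none
[18] P0: store L6 := 45 | P0:M(45), P1:I | bus: BusRdX
[19] P1: load  L1 | P0:I, P1:S(70) | bus: BusRd
[20] P1: store L0 := 97 | P0:I, P1:M(97) | bus: BusRdX,Flush
[21] P1: load  L4 | P0:I, P1:S(0) | bus: none
[22] P1: load  L5 | P0:S(57), P1:S(57) | bus: BusRd,Flush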